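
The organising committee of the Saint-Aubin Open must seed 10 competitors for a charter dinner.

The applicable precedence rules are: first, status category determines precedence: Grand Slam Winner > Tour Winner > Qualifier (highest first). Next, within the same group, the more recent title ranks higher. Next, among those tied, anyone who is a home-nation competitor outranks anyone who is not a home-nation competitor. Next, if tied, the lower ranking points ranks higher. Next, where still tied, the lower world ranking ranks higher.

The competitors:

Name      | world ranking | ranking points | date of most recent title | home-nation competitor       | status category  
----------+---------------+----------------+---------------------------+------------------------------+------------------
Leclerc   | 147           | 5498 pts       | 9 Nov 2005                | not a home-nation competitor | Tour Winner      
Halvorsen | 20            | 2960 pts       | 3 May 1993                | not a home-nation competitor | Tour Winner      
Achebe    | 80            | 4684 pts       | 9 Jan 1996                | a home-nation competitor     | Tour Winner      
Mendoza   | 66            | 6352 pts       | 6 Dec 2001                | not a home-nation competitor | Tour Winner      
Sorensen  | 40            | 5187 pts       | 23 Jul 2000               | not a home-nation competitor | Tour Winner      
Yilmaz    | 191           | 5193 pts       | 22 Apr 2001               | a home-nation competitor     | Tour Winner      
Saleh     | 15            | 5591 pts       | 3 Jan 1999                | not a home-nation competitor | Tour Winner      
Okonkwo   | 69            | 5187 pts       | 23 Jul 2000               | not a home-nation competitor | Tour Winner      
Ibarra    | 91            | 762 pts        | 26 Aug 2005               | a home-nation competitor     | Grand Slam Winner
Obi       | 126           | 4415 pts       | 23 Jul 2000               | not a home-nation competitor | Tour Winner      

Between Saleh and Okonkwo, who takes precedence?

Okonkwo

By status category: Ibarra (Grand Slam Winner); then Leclerc, Mendoza, Yilmaz, Obi, Sorensen, Okonkwo, Saleh, Achebe and Halvorsen (Tour Winner).
Among Leclerc, Mendoza, Yilmaz, Obi, Sorensen, Okonkwo, Saleh, Achebe and Halvorsen, by date of most recent title (later first): Leclerc (9 Nov 2005) before Mendoza (6 Dec 2001) before Yilmaz (22 Apr 2001) before Obi, Sorensen and Okonkwo (23 Jul 2000) before Saleh (3 Jan 1999) before Achebe (9 Jan 1996) before Halvorsen (3 May 1993).
Obi, Sorensen and Okonkwo are each not a home-nation competitor, so the next rule applies.
Among Obi, Sorensen and Okonkwo, by ranking points (lower first): Obi (4415 pts) before Sorensen and Okonkwo (5187 pts).
Among Sorensen and Okonkwo, by world ranking (lower first): Sorensen (40) before Okonkwo (69).
So Okonkwo takes precedence.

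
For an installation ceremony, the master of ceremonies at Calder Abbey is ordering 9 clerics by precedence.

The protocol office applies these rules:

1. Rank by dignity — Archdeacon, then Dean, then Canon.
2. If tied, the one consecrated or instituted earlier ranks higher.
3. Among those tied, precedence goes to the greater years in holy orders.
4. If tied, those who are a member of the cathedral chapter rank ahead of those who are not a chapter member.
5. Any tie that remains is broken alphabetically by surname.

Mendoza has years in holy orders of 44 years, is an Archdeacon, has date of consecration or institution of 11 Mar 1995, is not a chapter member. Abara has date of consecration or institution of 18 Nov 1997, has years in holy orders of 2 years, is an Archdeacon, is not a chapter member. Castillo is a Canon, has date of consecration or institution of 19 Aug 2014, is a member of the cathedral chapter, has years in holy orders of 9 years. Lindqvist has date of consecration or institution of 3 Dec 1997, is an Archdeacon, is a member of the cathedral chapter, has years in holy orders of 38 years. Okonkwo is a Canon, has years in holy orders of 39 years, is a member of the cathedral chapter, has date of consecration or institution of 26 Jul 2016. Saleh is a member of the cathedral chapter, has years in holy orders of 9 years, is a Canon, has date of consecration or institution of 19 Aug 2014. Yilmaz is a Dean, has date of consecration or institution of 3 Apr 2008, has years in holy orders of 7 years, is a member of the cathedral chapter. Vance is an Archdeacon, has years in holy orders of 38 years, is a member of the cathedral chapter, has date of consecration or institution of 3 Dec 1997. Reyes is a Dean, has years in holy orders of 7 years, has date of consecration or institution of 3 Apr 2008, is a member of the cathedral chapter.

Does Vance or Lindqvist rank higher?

By dignity: Mendoza, Abara, Lindqvist and Vance (Archdeacon); then Reyes and Yilmaz (Dean); then Castillo, Saleh and Okonkwo (Canon).
Among Mendoza, Abara, Lindqvist and Vance, by date of consecration or institution (earlier first): Mendoza (11 Mar 1995) before Abara (18 Nov 1997) before Lindqvist and Vance (3 Dec 1997).
Lindqvist and Vance both have years in holy orders 38 years, so the next rule applies.
Lindqvist and Vance are each a member of the cathedral chapter, so the next rule applies.
Among Lindqvist and Vance, alphabetically by surname: Lindqvist before Vance.
Reyes and Yilmaz both have date of consecration or institution 3 Apr 2008, so the next rule applies.
Reyes and Yilmaz both have years in holy orders 7 years, so the next rule applies.
Reyes and Yilmaz are each a member of the cathedral chapter, so the next rule applies.
Among Reyes and Yilmaz, alphabetically by surname: Reyes before Yilmaz.
Among Castillo, Saleh and Okonkwo, by date of consecration or institution (earlier first): Castillo and Saleh (19 Aug 2014) before Okonkwo (26 Jul 2016).
Castillo and Saleh both have years in holy orders 9 years, so the next rule applies.
Castillo and Saleh are each a member of the cathedral chapter, so the next rule applies.
Among Castillo and Saleh, alphabetically by surname: Castillo before Saleh.
So Lindqvist takes precedence.

Lindqvist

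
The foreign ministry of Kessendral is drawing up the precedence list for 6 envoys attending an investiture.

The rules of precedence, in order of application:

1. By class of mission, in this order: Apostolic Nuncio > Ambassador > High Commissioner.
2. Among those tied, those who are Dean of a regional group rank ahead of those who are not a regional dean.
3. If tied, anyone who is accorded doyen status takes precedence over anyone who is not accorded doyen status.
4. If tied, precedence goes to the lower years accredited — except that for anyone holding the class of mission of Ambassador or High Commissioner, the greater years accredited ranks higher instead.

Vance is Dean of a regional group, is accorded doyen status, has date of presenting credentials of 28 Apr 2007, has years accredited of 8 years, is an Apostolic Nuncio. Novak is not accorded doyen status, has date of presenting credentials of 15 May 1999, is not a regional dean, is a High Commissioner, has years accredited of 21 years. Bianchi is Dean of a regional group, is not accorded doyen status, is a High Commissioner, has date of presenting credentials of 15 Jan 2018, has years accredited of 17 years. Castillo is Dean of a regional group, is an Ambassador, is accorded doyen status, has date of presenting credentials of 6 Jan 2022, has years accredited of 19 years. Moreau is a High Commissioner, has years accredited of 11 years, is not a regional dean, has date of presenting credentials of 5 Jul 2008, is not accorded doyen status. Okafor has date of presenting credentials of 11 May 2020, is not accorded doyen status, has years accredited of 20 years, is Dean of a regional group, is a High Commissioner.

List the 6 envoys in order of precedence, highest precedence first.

Vance, Castillo, Okafor, Bianchi, Novak, Moreau

By class of mission: Vance (Apostolic Nuncio); then Castillo (Ambassador); then Okafor, Bianchi, Novak and Moreau (High Commissioner).
Among Okafor, Bianchi, Novak and Moreau, Dean of a regional group before not a regional dean: Okafor and Bianchi (Dean of a regional group) before Novak and Moreau (not a regional dean).
Okafor and Bianchi are each not accorded doyen status, so the next rule applies.
Among Okafor and Bianchi, by years accredited (higher first) (reversed rule for this group): Okafor (20 years) before Bianchi (17 years).
Novak and Moreau are each not accorded doyen status, so the next rule applies.
Among Novak and Moreau, by years accredited (higher first) (reversed rule for this group): Novak (21 years) before Moreau (11 years).
Full order: Vance, Castillo, Okafor, Bianchi, Novak, Moreau.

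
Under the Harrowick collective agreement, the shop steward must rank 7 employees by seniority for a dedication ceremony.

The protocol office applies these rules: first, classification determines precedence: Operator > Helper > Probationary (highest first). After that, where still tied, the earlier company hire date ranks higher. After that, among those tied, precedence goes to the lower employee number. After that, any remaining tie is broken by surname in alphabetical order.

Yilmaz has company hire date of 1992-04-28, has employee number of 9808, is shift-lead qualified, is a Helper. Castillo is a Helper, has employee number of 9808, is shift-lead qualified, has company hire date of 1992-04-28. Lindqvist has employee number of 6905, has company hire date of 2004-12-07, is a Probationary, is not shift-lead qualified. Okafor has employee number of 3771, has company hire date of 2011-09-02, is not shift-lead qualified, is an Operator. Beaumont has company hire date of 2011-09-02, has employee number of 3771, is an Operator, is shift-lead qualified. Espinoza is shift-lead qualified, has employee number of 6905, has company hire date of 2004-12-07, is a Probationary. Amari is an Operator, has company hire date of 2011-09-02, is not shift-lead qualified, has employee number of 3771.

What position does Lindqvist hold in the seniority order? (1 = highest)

By classification: Amari, Beaumont and Okafor (Operator); then Castillo and Yilmaz (Helper); then Espinoza and Lindqvist (Probationary).
Amari, Beaumont and Okafor all have company hire date 2011-09-02, so the next rule applies.
Amari, Beaumont and Okafor all have employee number 3771, so the next rule applies.
Among Amari, Beaumont and Okafor, alphabetically by surname: Amari before Beaumont before Okafor.
Castillo and Yilmaz both have company hire date 1992-04-28, so the next rule applies.
Castillo and Yilmaz both have employee number 9808, so the next rule applies.
Among Castillo and Yilmaz, alphabetically by surname: Castillo before Yilmaz.
Espinoza and Lindqvist both have company hire date 2004-12-07, so the next rule applies.
Espinoza and Lindqvist both have employee number 6905, so the next rule applies.
Among Espinoza and Lindqvist, alphabetically by surname: Espinoza before Lindqvist.
Order: Amari, Beaumont, Okafor, Castillo, Yilmaz, Espinoza, Lindqvist. So position 7.

7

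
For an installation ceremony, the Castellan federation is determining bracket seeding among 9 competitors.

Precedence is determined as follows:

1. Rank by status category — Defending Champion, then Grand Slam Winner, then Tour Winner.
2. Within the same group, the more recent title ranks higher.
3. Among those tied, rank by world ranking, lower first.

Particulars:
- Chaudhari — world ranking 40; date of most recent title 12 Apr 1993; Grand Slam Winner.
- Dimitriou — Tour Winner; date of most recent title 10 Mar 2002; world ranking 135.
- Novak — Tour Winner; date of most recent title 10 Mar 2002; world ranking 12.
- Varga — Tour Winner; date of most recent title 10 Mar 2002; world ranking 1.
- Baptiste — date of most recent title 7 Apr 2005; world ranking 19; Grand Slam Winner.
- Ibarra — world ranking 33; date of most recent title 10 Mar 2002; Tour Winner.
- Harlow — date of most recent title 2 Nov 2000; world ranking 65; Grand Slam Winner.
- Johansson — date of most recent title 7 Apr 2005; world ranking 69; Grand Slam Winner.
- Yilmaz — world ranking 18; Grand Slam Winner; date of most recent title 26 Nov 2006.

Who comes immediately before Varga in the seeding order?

By status category: Yilmaz, Baptiste, Johansson, Harlow and Chaudhari (Grand Slam Winner); then Varga, Novak, Ibarra and Dimitriou (Tour Winner).
Among Yilmaz, Baptiste, Johansson, Harlow and Chaudhari, by date of most recent title (later first): Yilmaz (26 Nov 2006) before Baptiste and Johansson (7 Apr 2005) before Harlow (2 Nov 2000) before Chaudhari (12 Apr 1993).
Among Baptiste and Johansson, by world ranking (lower first): Baptiste (19) before Johansson (69).
Varga, Novak, Ibarra and Dimitriou all have date of most recent title 10 Mar 2002, so the next rule applies.
Among Varga, Novak, Ibarra and Dimitriou, by world ranking (lower first): Varga (1) before Novak (12) before Ibarra (33) before Dimitriou (135).
Order: Yilmaz, Baptiste, Johansson, Harlow, Chaudhari, Varga, Novak, Ibarra, Dimitriou.

Chaudhari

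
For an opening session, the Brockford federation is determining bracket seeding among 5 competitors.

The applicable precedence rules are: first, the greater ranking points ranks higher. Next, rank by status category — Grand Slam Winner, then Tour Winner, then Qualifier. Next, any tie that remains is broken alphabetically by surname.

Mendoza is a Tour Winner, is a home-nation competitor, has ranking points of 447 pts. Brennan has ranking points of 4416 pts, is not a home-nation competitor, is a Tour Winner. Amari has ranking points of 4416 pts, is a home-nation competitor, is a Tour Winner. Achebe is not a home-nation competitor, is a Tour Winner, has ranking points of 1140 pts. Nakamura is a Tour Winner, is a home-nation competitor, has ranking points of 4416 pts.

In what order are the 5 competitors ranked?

By ranking points (higher first): Amari, Brennan and Nakamura (each 4416 pts); then Achebe (1140 pts); then Mendoza (447 pts).
Amari, Brennan and Nakamura are each Tour Winner, so the next rule applies.
Among Amari, Brennan and Nakamura, alphabetically by surname: Amari before Brennan before Nakamura.
Full order: Amari, Brennan, Nakamura, Achebe, Mendoza.

Amari, Brennan, Nakamura, Achebe, Mendoza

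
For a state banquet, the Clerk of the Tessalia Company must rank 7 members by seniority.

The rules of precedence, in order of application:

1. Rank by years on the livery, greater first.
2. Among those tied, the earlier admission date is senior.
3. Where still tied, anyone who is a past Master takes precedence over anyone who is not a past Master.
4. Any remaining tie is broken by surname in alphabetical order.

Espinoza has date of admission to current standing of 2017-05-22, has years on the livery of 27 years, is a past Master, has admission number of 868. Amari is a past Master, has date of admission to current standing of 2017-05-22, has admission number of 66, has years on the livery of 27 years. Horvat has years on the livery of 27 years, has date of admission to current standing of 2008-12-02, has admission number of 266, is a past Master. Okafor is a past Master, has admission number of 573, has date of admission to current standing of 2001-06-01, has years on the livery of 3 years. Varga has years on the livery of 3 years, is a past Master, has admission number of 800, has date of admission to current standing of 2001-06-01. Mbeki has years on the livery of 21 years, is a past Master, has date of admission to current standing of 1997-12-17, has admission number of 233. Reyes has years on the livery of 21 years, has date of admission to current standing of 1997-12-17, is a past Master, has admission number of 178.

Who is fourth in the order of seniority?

By years on the livery (higher first): Horvat, Amari and Espinoza (each 27 years); then Mbeki and Reyes (both 21 years); then Okafor and Varga (both 3 years).
Among Horvat, Amari and Espinoza, by date of admission to current standing (earlier first): Horvat (2008-12-02) before Amari and Espinoza (2017-05-22).
Amari and Espinoza are each a past Master, so the next rule applies.
Among Amari and Espinoza, alphabetically by surname: Amari before Espinoza.
Mbeki and Reyes both have date of admission to current standing 1997-12-17, so the next rule applies.
Mbeki and Reyes are each a past Master, so the next rule applies.
Among Mbeki and Reyes, alphabetically by surname: Mbeki before Reyes.
Okafor and Varga both have date of admission to current standing 2001-06-01, so the next rule applies.
Okafor and Varga are each a past Master, so the next rule applies.
Among Okafor and Varga, alphabetically by surname: Okafor before Varga.
Order: Horvat, Amari, Espinoza, Mbeki, Reyes, Okafor, Varga.

Mbeki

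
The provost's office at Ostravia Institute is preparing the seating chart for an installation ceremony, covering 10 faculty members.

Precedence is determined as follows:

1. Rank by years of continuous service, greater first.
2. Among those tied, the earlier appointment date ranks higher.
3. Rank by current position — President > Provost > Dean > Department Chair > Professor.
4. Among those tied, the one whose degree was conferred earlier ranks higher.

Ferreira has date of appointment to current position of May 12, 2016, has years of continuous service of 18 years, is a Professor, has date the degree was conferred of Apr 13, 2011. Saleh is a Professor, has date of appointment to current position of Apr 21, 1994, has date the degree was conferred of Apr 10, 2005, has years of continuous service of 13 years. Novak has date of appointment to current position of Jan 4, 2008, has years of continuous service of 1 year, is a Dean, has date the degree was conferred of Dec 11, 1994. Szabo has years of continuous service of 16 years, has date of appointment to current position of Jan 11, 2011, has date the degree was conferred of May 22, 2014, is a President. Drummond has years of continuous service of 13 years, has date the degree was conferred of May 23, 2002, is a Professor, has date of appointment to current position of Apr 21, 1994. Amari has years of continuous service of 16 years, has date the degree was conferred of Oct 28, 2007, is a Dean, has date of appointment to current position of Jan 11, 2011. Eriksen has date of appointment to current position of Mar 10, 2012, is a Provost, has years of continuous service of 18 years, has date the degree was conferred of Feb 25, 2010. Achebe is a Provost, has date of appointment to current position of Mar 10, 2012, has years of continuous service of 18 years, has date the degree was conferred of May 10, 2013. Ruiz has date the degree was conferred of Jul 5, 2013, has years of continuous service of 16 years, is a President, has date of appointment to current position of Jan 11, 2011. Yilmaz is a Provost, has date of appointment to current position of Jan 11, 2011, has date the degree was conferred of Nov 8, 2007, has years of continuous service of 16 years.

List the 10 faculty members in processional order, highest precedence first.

By years of continuous service (higher first): Eriksen, Achebe and Ferreira (each 18 years); then Ruiz, Szabo, Yilmaz and Amari (each 16 years); then Drummond and Saleh (both 13 years); then Novak (1 year).
Among Eriksen, Achebe and Ferreira, by date of appointment to current position (earlier first): Eriksen and Achebe (Mar 10, 2012) before Ferreira (May 12, 2016).
Eriksen and Achebe are each Provost, so the next rule applies.
Among Eriksen and Achebe, by date the degree was conferred (earlier first): Eriksen (Feb 25, 2010) before Achebe (May 10, 2013).
Ruiz, Szabo, Yilmaz and Amari all have date of appointment to current position Jan 11, 2011, so the next rule applies.
Among Ruiz, Szabo, Yilmaz and Amari, by current position: Ruiz and Szabo (President) before Yilmaz (Provost) before Amari (Dean).
Among Ruiz and Szabo, by date the degree was conferred (earlier first): Ruiz (Jul 5, 2013) before Szabo (May 22, 2014).
Drummond and Saleh both have date of appointment to current position Apr 21, 1994, so the next rule applies.
Drummond and Saleh are each Professor, so the next rule applies.
Among Drummond and Saleh, by date the degree was conferred (earlier first): Drummond (May 23, 2002) before Saleh (Apr 10, 2005).
Full order: Eriksen, Achebe, Ferreira, Ruiz, Szabo, Yilmaz, Amari, Drummond, Saleh, Novak.

Eriksen, Achebe, Ferreira, Ruiz, Szabo, Yilmaz, Amari, Drummond, Saleh, Novak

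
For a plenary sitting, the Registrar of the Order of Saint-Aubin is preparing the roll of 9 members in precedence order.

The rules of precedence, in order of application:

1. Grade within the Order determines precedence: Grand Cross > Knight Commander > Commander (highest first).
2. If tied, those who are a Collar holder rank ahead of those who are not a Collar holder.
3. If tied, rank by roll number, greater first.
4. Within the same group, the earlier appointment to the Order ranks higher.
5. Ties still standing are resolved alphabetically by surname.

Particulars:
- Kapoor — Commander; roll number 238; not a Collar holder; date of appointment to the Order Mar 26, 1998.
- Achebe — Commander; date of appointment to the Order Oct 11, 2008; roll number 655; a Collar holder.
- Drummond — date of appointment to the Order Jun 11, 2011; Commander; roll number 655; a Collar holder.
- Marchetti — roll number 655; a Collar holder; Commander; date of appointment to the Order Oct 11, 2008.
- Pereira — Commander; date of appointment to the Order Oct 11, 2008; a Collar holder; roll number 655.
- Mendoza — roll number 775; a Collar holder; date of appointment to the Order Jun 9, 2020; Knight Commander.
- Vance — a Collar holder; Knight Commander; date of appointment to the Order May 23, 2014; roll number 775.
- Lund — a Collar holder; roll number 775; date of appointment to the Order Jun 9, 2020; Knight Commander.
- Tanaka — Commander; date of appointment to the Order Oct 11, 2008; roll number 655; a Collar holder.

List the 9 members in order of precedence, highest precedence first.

By grade within the Order: Vance, Lund and Mendoza (Knight Commander); then Achebe, Marchetti, Pereira, Tanaka, Drummond and Kapoor (Commander).
Vance, Lund and Mendoza are each a Collar holder, so the next rule applies.
Vance, Lund and Mendoza all have roll number 775, so the next rule applies.
Among Vance, Lund and Mendoza, by date of appointment to the Order (earlier first): Vance (May 23, 2014) before Lund and Mendoza (Jun 9, 2020).
Among Lund and Mendoza, alphabetically by surname: Lund before Mendoza.
Among Achebe, Marchetti, Pereira, Tanaka, Drummond and Kapoor, a Collar holder before not a Collar holder: Achebe, Marchetti, Pereira, Tanaka and Drummond (a Collar holder) before Kapoor (not a Collar holder).
Achebe, Marchetti, Pereira, Tanaka and Drummond all have roll number 655, so the next rule applies.
Among Achebe, Marchetti, Pereira, Tanaka and Drummond, by date of appointment to the Order (earlier first): Achebe, Marchetti, Pereira and Tanaka (Oct 11, 2008) before Drummond (Jun 11, 2011).
Among Achebe, Marchetti, Pereira and Tanaka, alphabetically by surname: Achebe before Marchetti before Pereira before Tanaka.
Full order: Vance, Lund, Mendoza, Achebe, Marchetti, Pereira, Tanaka, Drummond, Kapoor.

Vance, Lund, Mendoza, Achebe, Marchetti, Pereira, Tanaka, Drummond, Kapoor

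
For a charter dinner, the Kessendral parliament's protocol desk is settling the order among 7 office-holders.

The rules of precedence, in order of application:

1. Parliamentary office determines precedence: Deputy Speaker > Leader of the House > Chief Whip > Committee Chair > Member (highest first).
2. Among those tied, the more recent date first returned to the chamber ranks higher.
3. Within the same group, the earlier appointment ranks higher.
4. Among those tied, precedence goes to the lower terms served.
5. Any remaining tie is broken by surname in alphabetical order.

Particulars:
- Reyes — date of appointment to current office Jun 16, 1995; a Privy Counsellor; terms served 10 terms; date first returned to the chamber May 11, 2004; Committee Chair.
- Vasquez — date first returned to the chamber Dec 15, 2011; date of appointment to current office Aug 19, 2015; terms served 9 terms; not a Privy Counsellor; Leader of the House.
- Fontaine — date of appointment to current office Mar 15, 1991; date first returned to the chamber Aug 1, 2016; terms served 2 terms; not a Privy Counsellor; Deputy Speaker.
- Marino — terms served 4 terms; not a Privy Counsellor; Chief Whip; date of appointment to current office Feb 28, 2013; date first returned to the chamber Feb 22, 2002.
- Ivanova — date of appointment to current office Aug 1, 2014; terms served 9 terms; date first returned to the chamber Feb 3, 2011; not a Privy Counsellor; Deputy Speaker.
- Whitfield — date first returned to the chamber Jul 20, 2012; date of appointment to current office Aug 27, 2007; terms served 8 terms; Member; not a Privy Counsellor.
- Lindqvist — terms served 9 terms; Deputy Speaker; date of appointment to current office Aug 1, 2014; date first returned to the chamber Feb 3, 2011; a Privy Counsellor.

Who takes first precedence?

By parliamentary office: Fontaine, Ivanova and Lindqvist (Deputy Speaker); then Vasquez (Leader of the House); then Marino (Chief Whip); then Reyes (Committee Chair); then Whitfield (Member).
Among Fontaine, Ivanova and Lindqvist, by date first returned to the chamber (later first): Fontaine (Aug 1, 2016) before Ivanova and Lindqvist (Feb 3, 2011).
Ivanova and Lindqvist both have date of appointment to current office Aug 1, 2014, so the next rule applies.
Ivanova and Lindqvist both have terms served 9 terms, so the next rule applies.
Among Ivanova and Lindqvist, alphabetically by surname: Ivanova before Lindqvist.
Order: Fontaine, Ivanova, Lindqvist, Vasquez, Marino, Reyes, Whitfield.

Fontaine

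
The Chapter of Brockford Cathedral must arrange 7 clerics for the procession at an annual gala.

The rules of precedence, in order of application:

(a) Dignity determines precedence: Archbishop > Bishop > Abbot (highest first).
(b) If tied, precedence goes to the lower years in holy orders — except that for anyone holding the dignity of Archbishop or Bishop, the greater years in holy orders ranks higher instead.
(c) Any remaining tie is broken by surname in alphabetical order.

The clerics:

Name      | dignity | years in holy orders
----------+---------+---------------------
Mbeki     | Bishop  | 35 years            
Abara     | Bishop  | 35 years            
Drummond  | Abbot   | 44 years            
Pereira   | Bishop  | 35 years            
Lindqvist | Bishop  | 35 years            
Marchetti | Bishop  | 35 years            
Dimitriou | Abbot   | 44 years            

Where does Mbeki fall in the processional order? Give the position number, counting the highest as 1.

4

By dignity: Abara, Lindqvist, Marchetti, Mbeki and Pereira (Bishop); then Dimitriou and Drummond (Abbot).
Abara, Lindqvist, Marchetti, Mbeki and Pereira all have years in holy orders 35 years, so the next rule applies.
Among Abara, Lindqvist, Marchetti, Mbeki and Pereira, alphabetically by surname: Abara before Lindqvist before Marchetti before Mbeki before Pereira.
Dimitriou and Drummond both have years in holy orders 44 years, so the next rule applies.
Among Dimitriou and Drummond, alphabetically by surname: Dimitriou before Drummond.
Order: Abara, Lindqvist, Marchetti, Mbeki, Pereira, Dimitriou, Drummond. So position 4.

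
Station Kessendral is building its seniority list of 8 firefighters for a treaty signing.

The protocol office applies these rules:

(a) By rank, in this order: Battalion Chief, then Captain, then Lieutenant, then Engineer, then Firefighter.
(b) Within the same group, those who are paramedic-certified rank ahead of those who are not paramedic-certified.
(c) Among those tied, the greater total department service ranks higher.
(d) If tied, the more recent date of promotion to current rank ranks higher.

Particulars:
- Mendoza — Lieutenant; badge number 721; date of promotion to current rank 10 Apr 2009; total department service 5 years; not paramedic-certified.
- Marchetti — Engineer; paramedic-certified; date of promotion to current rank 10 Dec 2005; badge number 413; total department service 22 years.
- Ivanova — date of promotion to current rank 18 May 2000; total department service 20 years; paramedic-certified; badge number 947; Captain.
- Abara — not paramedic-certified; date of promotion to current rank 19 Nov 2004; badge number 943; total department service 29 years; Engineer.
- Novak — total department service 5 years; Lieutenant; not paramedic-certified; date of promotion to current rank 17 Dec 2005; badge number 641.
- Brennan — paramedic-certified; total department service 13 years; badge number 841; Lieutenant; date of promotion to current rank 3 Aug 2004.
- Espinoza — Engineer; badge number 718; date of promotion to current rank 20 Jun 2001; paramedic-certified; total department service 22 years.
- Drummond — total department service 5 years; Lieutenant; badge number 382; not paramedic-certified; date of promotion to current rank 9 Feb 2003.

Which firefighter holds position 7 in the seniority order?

By rank: Ivanova (Captain); then Brennan, Mendoza, Novak and Drummond (Lieutenant); then Marchetti, Espinoza and Abara (Engineer).
Among Brennan, Mendoza, Novak and Drummond, paramedic-certified before not paramedic-certified: Brennan (paramedic-certified) before Mendoza, Novak and Drummond (not paramedic-certified).
Mendoza, Novak and Drummond all have total department service 5 years, so the next rule applies.
Among Mendoza, Novak and Drummond, by date of promotion to current rank (later first): Mendoza (10 Apr 2009) before Novak (17 Dec 2005) before Drummond (9 Feb 2003).
Among Marchetti, Espinoza and Abara, paramedic-certified before not paramedic-certified: Marchetti and Espinoza (paramedic-certified) before Abara (not paramedic-certified).
Marchetti and Espinoza both have total department service 22 years, so the next rule applies.
Among Marchetti and Espinoza, by date of promotion to current rank (later first): Marchetti (10 Dec 2005) before Espinoza (20 Jun 2001).
Order: Ivanova, Brennan, Mendoza, Novak, Drummond, Marchetti, Espinoza, Abara.

Espinoza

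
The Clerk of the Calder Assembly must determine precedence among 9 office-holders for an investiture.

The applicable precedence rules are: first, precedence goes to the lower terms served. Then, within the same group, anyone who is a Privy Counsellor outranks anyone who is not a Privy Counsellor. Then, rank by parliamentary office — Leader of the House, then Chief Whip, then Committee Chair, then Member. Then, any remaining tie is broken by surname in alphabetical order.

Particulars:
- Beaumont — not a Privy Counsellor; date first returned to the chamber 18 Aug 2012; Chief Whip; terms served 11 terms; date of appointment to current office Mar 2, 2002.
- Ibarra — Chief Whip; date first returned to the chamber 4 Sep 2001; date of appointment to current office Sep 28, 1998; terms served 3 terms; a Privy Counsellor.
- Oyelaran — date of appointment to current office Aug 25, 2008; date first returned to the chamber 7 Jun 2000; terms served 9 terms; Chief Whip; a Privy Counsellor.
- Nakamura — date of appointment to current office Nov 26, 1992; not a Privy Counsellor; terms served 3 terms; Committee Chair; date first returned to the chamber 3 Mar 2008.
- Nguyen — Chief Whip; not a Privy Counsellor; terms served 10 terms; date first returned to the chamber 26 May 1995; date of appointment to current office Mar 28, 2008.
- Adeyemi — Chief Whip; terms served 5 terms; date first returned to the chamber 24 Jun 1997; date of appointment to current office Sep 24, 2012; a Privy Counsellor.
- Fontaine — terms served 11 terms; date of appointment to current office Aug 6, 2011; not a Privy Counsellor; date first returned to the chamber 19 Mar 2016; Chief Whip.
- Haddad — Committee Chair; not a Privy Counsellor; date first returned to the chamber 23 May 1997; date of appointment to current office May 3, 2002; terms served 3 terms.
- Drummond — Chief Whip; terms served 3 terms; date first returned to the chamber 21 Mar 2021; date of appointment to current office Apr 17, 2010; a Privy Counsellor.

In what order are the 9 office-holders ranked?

By terms served (lower first): Drummond, Ibarra, Haddad and Nakamura (each 3 terms); then Adeyemi (5 terms); then Oyelaran (9 terms); then Nguyen (10 terms); then Beaumont and Fontaine (both 11 terms).
Among Drummond, Ibarra, Haddad and Nakamura, a Privy Counsellor before not a Privy Counsellor: Drummond and Ibarra (a Privy Counsellor) before Haddad and Nakamura (not a Privy Counsellor).
Drummond and Ibarra are each Chief Whip, so the next rule applies.
Among Drummond and Ibarra, alphabetically by surname: Drummond before Ibarra.
Haddad and Nakamura are each Committee Chair, so the next rule applies.
Among Haddad and Nakamura, alphabetically by surname: Haddad before Nakamura.
Beaumont and Fontaine are each not a Privy Counsellor, so the next rule applies.
Beaumont and Fontaine are each Chief Whip, so the next rule applies.
Among Beaumont and Fontaine, alphabetically by surname: Beaumont before Fontaine.
Full order: Drummond, Ibarra, Haddad, Nakamura, Adeyemi, Oyelaran, Nguyen, Beaumont, Fontaine.

Drummond, Ibarra, Haddad, Nakamura, Adeyemi, Oyelaran, Nguyen, Beaumont, Fontaine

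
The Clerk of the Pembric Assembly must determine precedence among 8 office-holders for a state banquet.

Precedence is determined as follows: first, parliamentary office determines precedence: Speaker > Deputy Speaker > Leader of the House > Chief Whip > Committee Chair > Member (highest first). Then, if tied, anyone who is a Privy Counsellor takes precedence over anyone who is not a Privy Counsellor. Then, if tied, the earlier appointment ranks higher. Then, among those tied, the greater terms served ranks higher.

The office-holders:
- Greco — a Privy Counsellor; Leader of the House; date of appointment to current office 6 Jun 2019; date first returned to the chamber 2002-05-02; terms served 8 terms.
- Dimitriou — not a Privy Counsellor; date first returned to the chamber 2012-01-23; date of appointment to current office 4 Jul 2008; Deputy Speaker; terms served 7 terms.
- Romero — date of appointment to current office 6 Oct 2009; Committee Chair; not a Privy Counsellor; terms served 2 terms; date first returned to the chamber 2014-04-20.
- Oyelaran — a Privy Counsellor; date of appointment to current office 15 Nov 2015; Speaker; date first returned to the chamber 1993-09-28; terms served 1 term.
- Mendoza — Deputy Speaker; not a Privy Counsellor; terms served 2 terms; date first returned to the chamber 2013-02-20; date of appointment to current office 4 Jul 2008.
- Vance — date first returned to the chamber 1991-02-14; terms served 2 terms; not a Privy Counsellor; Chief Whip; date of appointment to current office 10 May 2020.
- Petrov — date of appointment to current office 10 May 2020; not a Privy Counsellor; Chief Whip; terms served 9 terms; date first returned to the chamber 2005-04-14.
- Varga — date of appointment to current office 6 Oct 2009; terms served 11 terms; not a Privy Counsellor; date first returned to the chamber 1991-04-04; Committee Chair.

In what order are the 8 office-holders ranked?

Oyelaran, Dimitriou, Mendoza, Greco, Petrov, Vance, Varga, Romero

By parliamentary office: Oyelaran (Speaker); then Dimitriou and Mendoza (Deputy Speaker); then Greco (Leader of the House); then Petrov and Vance (Chief Whip); then Varga and Romero (Committee Chair).
Dimitriou and Mendoza are each not a Privy Counsellor, so the next rule applies.
Dimitriou and Mendoza both have date of appointment to current office 4 Jul 2008, so the next rule applies.
Among Dimitriou and Mendoza, by terms served (higher first): Dimitriou (7 terms) before Mendoza (2 terms).
Petrov and Vance are each not a Privy Counsellor, so the next rule applies.
Petrov and Vance both have date of appointment to current office 10 May 2020, so the next rule applies.
Among Petrov and Vance, by terms served (higher first): Petrov (9 terms) before Vance (2 terms).
Varga and Romero are each not a Privy Counsellor, so the next rule applies.
Varga and Romero both have date of appointment to current office 6 Oct 2009, so the next rule applies.
Among Varga and Romero, by terms served (higher first): Varga (11 terms) before Romero (2 terms).
Full order: Oyelaran, Dimitriou, Mendoza, Greco, Petrov, Vance, Varga, Romero.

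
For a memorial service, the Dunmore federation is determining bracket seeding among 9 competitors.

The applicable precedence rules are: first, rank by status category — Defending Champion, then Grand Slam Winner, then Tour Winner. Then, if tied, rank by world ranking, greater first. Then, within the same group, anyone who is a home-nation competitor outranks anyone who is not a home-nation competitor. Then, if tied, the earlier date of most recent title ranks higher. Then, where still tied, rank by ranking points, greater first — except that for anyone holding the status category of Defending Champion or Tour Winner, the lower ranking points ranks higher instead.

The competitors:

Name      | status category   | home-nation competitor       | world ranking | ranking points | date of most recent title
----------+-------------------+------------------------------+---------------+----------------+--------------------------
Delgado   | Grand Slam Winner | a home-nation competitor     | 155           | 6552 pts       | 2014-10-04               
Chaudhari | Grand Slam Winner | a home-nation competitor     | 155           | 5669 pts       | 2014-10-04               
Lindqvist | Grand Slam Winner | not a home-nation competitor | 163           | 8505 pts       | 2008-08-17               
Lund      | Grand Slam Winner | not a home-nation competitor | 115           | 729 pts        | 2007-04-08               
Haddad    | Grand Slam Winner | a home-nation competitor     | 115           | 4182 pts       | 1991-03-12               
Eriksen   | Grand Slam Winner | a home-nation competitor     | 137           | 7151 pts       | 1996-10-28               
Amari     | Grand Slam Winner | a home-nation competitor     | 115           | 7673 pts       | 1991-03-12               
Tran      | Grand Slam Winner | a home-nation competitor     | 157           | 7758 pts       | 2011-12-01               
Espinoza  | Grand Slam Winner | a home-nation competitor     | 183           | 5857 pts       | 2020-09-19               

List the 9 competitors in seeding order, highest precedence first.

Espinoza, Lindqvist, Tran, Delgado, Chaudhari, Eriksen, Amari, Haddad, Lund

By status category: Espinoza, Lindqvist, Tran, Delgado, Chaudhari, Eriksen, Amari, Haddad and Lund (Grand Slam Winner).
Among Espinoza, Lindqvist, Tran, Delgado, Chaudhari, Eriksen, Amari, Haddad and Lund, by world ranking (higher first): Espinoza (183) before Lindqvist (163) before Tran (157) before Delgado and Chaudhari (155) before Eriksen (137) before Amari, Haddad and Lund (115).
Delgado and Chaudhari are each a home-nation competitor, so the next rule applies.
Delgado and Chaudhari both have date of most recent title 2014-10-04, so the next rule applies.
Among Delgado and Chaudhari, by ranking points (higher first): Delgado (6552 pts) before Chaudhari (5669 pts).
Among Amari, Haddad and Lund, a home-nation competitor before not a home-nation competitor: Amari and Haddad (a home-nation competitor) before Lund (not a home-nation competitor).
Amari and Haddad both have date of most recent title 1991-03-12, so the next rule applies.
Among Amari and Haddad, by ranking points (higher first): Amari (7673 pts) before Haddad (4182 pts).
Full order: Espinoza, Lindqvist, Tran, Delgado, Chaudhari, Eriksen, Amari, Haddad, Lund.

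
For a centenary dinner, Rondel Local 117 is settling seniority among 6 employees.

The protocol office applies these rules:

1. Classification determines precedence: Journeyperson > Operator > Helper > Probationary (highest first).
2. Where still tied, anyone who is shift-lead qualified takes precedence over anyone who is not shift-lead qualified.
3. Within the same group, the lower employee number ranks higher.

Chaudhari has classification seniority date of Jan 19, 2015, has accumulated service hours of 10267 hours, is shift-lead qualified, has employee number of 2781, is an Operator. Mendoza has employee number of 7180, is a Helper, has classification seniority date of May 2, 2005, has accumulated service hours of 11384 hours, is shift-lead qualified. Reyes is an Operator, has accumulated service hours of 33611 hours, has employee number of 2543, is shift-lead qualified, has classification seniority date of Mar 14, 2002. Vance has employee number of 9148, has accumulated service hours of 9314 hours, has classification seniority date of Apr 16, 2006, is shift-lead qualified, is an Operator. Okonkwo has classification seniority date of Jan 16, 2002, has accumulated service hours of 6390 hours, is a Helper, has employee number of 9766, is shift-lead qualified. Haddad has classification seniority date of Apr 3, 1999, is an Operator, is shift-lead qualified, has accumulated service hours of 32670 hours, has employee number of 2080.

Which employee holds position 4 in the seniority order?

By classification: Haddad, Reyes, Chaudhari and Vance (Operator); then Mendoza and Okonkwo (Helper).
Haddad, Reyes, Chaudhari and Vance are each shift-lead qualified, so the next rule applies.
Among Haddad, Reyes, Chaudhari and Vance, by employee number (lower first): Haddad (2080) before Reyes (2543) before Chaudhari (2781) before Vance (9148).
Mendoza and Okonkwo are each shift-lead qualified, so the next rule applies.
Among Mendoza and Okonkwo, by employee number (lower first): Mendoza (7180) before Okonkwo (9766).
Order: Haddad, Reyes, Chaudhari, Vance, Mendoza, Okonkwo.

Vance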